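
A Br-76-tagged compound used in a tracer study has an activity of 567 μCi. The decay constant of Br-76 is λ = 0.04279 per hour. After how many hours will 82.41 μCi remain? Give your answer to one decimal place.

45.1 hours

t½ = ln 2 / λ = 0.69315 / 0.04279 ≈ 16.199 hours.
Fraction remaining = 82.41/567 ≈ 0.14534.
n = log₂(567/82.41) = ln(6.8802)/ln 2 ≈ 2.7825 half-lives.
t = n × t½ = 2.7825 × 16.199 ≈ 45.073 hours.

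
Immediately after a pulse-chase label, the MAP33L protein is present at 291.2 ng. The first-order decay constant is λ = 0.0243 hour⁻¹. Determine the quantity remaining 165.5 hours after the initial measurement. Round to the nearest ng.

5 ng

t½ = ln 2 / λ = 0.69315 / 0.0243 ≈ 28.525 hours.
Number of half-lives: n = 165.5/28.525 ≈ 5.802.
Remaining = 291.2 × (1/2)^5.802 = 291.2 × 0.017923 ≈ 5.2193 ng.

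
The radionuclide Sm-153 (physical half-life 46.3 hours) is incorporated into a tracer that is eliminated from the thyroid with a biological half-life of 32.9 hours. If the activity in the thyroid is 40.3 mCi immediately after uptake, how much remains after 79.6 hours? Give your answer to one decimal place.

1/t_eff = 1/t_phys + 1/t_biol = 1/46.3 + 1/32.9 = 0.051993 per hour.
t_eff = 46.3 × 32.9 / (46.3 + 32.9) ≈ 19.233 hours.
Remaining = 40.3 × (1/2)^(79.6/19.233) = 40.3 × (1/2)^4.1387 ≈ 2.2879 mCi.

2.3 mCi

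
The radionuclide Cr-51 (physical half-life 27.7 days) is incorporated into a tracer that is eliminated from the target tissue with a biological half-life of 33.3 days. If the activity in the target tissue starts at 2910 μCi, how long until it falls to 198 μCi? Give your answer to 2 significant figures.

59 days

1/t_eff = 1/t_phys + 1/t_biol = 1/27.7 + 1/33.3 = 0.066131 per day.
t_eff = 27.7 × 33.3 / (27.7 + 33.3) ≈ 15.121 days.
n = log₂(2910/198) ≈ 3.8774; t = 3.8774 × 15.121 ≈ 58.633 days.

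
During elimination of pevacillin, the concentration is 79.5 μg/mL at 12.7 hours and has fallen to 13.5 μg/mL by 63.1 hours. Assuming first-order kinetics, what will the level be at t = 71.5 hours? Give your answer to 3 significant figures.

10.0 μg/mL

Over Δt = 63.1 − 12.7 = 50.4 hours, the level fell by a factor of 79.5/13.5 ≈ 5.8889.
n = log₂(5.8889) ≈ 2.558 half-lives, so t½ = 50.4/2.558 ≈ 19.703 hours.
From t = 63.1 to t = 71.5: 13.5 × (1/2)^((71.5−63.1)/19.703) ≈ 10.046 μg/mL.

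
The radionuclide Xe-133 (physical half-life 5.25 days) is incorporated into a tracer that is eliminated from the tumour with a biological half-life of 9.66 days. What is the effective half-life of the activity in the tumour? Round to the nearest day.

3 days

1/t_eff = 1/t_phys + 1/t_biol = 1/5.25 + 1/9.66 = 0.294 per day.
t_eff = 5.25 × 9.66 / (5.25 + 9.66) ≈ 3.4014 days.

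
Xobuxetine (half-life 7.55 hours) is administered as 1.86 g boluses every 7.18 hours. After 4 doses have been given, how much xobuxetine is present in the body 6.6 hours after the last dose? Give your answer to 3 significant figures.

The 4 doses were given 28.14, 20.96, 13.78, 6.6 hours ago.
Total = 1.86·(1/2)^(28.14/7.55) + 1.86·(1/2)^(20.96/7.55) + 1.86·(1/2)^(13.78/7.55) + 1.86·(1/2)^(6.6/7.55)
      = 0.14045 + 0.27152 + 0.52491 + 1.0148 ≈ 1.9516 g.

1.95 g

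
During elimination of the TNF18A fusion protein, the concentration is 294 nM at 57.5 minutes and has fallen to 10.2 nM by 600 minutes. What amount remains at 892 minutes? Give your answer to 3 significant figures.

Over Δt = 600 − 57.5 = 542.5 minutes, the level fell by a factor of 294/10.2 ≈ 28.824.
n = log₂(28.824) ≈ 4.8492 half-lives, so t½ = 542.5/4.8492 ≈ 111.87 minutes.
From t = 600 to t = 892: 10.2 × (1/2)^((892−600)/111.87) ≈ 1.6707 nM.

1.67 nM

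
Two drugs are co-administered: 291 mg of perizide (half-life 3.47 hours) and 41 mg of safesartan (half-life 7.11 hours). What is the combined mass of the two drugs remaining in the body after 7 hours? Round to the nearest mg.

93 mg

perizide: 291 × (1/2)^(7/3.47) = 291 × (1/2)^2.0173 ≈ 71.883 mg.
safesartan: 41 × (1/2)^(7/7.11) = 41 × (1/2)^0.98453 ≈ 20.721 mg.
Total = 71.883 + 20.721 ≈ 92.604 mg.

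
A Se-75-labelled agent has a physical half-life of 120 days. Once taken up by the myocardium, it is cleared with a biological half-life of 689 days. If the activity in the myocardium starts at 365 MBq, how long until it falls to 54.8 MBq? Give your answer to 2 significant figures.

1/t_eff = 1/t_phys + 1/t_biol = 1/120 + 1/689 = 0.0097847 per day.
t_eff = 120 × 689 / (120 + 689) ≈ 102.2 days.
n = log₂(365/54.8) ≈ 2.7356; t = 2.7356 × 102.2 ≈ 279.58 days.

280 days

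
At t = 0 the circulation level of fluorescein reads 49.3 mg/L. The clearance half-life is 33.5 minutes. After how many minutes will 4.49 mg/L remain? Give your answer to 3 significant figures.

Fraction remaining = 4.49/49.3 ≈ 0.091075.
n = log₂(49.3/4.49) = ln(10.98)/ln 2 ≈ 3.4568 half-lives.
t = n × t½ = 3.4568 × 33.5 ≈ 115.8 minutes.

116 minutes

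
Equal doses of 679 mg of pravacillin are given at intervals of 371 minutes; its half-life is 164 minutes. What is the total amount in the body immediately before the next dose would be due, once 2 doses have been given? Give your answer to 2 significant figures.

The 2 doses were given 742, 371 minutes ago.
Total = 679·(1/2)^(742/164) + 679·(1/2)^(371/164)
      = 29.505 + 141.54 ≈ 171.05 mg.

170 mg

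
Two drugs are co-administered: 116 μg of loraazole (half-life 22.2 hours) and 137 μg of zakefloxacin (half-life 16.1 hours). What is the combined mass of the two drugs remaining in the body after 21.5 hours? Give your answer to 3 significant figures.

loraazole: 116 × (1/2)^(21.5/22.2) = 116 × (1/2)^0.96847 ≈ 59.282 μg.
zakefloxacin: 137 × (1/2)^(21.5/16.1) = 137 × (1/2)^1.3354 ≈ 54.291 μg.
Total = 59.282 + 54.291 ≈ 113.57 μg.

114 μg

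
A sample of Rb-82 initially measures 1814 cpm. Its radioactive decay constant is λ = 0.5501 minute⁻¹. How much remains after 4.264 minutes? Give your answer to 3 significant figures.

t½ = ln 2 / λ = 0.69315 / 0.5501 ≈ 1.26 minutes.
Number of half-lives: n = 4.264/1.26 ≈ 3.384.
Remaining = 1814 × (1/2)^3.384 = 1814 × 0.095787 ≈ 173.76 cpm.

174 cpm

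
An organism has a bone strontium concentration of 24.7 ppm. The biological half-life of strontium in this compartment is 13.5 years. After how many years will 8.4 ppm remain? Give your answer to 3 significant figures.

Fraction remaining = 8.4/24.7 ≈ 0.34008.
n = log₂(24.7/8.4) = ln(2.9405)/ln 2 ≈ 1.556 half-lives.
t = n × t½ = 1.556 × 13.5 ≈ 21.007 years.

21.0 years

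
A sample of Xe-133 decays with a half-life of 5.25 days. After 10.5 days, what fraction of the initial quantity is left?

n = 10.5/5.25 ≈ 2 half-lives.
Fraction remaining = (1/2)^2 ≈ 0.25.

0.25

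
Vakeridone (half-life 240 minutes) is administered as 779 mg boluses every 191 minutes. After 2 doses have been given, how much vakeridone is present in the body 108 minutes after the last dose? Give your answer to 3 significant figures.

899 mg

The 2 doses were given 299, 108 minutes ago.
Total = 779·(1/2)^(299/240) + 779·(1/2)^(108/240)
      = 328.48 + 570.26 ≈ 898.74 mg.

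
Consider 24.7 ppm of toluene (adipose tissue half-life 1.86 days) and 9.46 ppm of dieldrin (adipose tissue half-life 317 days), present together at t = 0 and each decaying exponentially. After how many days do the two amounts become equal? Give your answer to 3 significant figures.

Set 24.7·(1/2)^(t/1.86) = 9.46·(1/2)^(t/317).
Taking log₂: log₂(24.7/9.46) = t·(1/1.86 − 1/317).
log₂(2.611) = 1.3846; 1/1.86 − 1/317 = 0.53448.
t = 1.3846 / 0.53448 ≈ 2.5906 days.

2.59 days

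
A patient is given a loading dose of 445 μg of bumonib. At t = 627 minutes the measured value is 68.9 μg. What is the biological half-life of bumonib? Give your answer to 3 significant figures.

A/A₀ = 68.9/445 ≈ 0.15483.
n = log₂(6.4586) ≈ 2.6912 half-lives elapsed in 627 minutes.
t½ = 627/2.6912 ≈ 232.98 minutes.

233 minutes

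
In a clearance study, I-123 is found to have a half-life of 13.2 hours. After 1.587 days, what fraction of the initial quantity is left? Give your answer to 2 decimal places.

1.587 days = 38.088 hours.
n = 38.088/13.2 ≈ 2.8855 half-lives.
Fraction remaining = (1/2)^2.8855 ≈ 0.13533.

0.14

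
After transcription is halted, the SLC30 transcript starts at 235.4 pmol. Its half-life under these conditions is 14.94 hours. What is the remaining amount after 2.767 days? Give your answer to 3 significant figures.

Convert the elapsed time: 2.767 days = 66.408 hours.
Number of half-lives: n = 66.408/14.94 ≈ 4.445.
Remaining = 235.4 × (1/2)^4.445 = 235.4 × 0.045912 ≈ 10.808 pmol.

10.8 pmol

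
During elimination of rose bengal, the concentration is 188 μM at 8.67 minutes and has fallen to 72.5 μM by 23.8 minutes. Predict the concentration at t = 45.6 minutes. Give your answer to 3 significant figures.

Over Δt = 23.8 − 8.67 = 15.13 minutes, the level fell by a factor of 188/72.5 ≈ 2.5931.
n = log₂(2.5931) ≈ 1.3747 half-lives, so t½ = 15.13/1.3747 ≈ 11.006 minutes.
From t = 23.8 to t = 45.6: 72.5 × (1/2)^((45.6−23.8)/11.006) ≈ 18.369 μM.

18.4 μM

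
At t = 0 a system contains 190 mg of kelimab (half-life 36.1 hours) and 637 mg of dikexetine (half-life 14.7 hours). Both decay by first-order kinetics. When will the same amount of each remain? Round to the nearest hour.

Set 190·(1/2)^(t/36.1) = 637·(1/2)^(t/14.7).
Taking log₂: log₂(190/637) = t·(1/36.1 − 1/14.7).
log₂(0.29827) = -1.7453; 1/36.1 − 1/14.7 = -0.040326.
t = -1.7453 / -0.040326 ≈ 43.279 hours.

43 hours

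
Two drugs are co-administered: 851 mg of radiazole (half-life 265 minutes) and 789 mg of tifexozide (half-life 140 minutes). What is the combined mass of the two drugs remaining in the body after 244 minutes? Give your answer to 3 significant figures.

radiazole: 851 × (1/2)^(244/265) = 851 × (1/2)^0.92075 ≈ 449.53 mg.
tifexozide: 789 × (1/2)^(244/140) = 789 × (1/2)^1.7429 ≈ 235.74 mg.
Total = 449.53 + 235.74 ≈ 685.26 mg.

685 mg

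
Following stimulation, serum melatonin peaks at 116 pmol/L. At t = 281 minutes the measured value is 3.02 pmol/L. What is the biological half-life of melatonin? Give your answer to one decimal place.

A/A₀ = 3.02/116 ≈ 0.026034.
n = log₂(38.411) ≈ 5.2634 half-lives elapsed in 281 minutes.
t½ = 281/5.2634 ≈ 53.387 minutes.

53.4 minutes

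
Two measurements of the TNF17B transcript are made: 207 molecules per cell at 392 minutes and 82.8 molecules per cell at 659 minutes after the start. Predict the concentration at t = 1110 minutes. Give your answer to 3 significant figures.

17.6 molecules per cell

Over Δt = 659 − 392 = 267 minutes, the level fell by a factor of 207/82.8 ≈ 2.5.
n = log₂(2.5) ≈ 1.3219 half-lives, so t½ = 267/1.3219 ≈ 201.98 minutes.
From t = 659 to t = 1110: 82.8 × (1/2)^((1110−659)/201.98) ≈ 17.614 molecules per cell.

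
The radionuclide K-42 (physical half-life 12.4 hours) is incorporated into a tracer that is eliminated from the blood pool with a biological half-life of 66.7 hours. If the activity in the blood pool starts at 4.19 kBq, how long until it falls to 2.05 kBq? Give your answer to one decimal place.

10.8 hours

1/t_eff = 1/t_phys + 1/t_biol = 1/12.4 + 1/66.7 = 0.095638 per hour.
t_eff = 12.4 × 66.7 / (12.4 + 66.7) ≈ 10.456 hours.
n = log₂(4.19/2.05) ≈ 1.0313; t = 1.0313 × 10.456 ≈ 10.784 hours.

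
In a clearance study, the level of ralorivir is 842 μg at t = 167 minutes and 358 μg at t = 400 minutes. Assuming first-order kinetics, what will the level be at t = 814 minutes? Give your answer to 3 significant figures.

Over Δt = 400 − 167 = 233 minutes, the level fell by a factor of 842/358 ≈ 2.352.
n = log₂(2.352) ≈ 1.2339 half-lives, so t½ = 233/1.2339 ≈ 188.84 minutes.
From t = 400 to t = 814: 358 × (1/2)^((814−400)/188.84) ≈ 78.328 μg.

78.3 μg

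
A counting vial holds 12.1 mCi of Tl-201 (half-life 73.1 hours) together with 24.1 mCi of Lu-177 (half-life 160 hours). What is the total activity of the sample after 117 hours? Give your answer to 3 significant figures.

Tl-201: 12.1 × (1/2)^(117/73.1) = 12.1 × (1/2)^1.6005 ≈ 3.99 mCi.
Lu-177: 24.1 × (1/2)^(117/160) = 24.1 × (1/2)^0.73125 ≈ 14.517 mCi.
Total = 3.99 + 14.517 ≈ 18.507 mCi.

18.5 mCi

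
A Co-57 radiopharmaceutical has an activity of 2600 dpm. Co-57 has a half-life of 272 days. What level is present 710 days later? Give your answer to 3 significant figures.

426 dpm

Number of half-lives: n = 710/272 ≈ 2.6103.
Remaining = 2600 × (1/2)^2.6103 = 2600 × 0.16377 ≈ 425.79 dpm.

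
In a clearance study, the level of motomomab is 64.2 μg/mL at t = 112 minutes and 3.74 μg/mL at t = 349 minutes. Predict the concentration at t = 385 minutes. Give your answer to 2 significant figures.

2.4 μg/mL

Over Δt = 349 − 112 = 237 minutes, the level fell by a factor of 64.2/3.74 ≈ 17.166.
n = log₂(17.166) ≈ 4.1015 half-lives, so t½ = 237/4.1015 ≈ 57.784 minutes.
From t = 349 to t = 385: 3.74 × (1/2)^((385−349)/57.784) ≈ 2.4284 μg/mL.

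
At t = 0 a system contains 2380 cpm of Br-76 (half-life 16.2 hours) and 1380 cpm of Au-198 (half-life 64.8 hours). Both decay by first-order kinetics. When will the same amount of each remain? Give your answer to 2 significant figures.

Set 2380·(1/2)^(t/16.2) = 1380·(1/2)^(t/64.8).
Taking log₂: log₂(2380/1380) = t·(1/16.2 − 1/64.8).
log₂(1.7246) = 0.78629; 1/16.2 − 1/64.8 = 0.046296.
t = 0.78629 / 0.046296 ≈ 16.984 hours.

17 hours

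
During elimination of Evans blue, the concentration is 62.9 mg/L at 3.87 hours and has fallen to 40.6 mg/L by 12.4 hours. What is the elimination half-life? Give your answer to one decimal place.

13.5 hours

Over Δt = 12.4 − 3.87 = 8.53 hours, the level fell by a factor of 62.9/40.6 ≈ 1.5493.
n = log₂(1.5493) ≈ 0.63158 half-lives, so t½ = 8.53/0.63158 ≈ 13.506 hours.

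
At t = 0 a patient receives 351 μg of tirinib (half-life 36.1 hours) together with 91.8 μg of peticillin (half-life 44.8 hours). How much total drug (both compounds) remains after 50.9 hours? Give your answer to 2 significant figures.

170 μg

tirinib: 351 × (1/2)^(50.9/36.1) = 351 × (1/2)^1.41 ≈ 132.09 μg.
peticillin: 91.8 × (1/2)^(50.9/44.8) = 91.8 × (1/2)^1.1362 ≈ 41.766 μg.
Total = 132.09 + 41.766 ≈ 173.85 μg.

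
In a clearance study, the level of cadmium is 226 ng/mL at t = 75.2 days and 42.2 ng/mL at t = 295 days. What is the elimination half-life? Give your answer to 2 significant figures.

91 days

Over Δt = 295 − 75.2 = 219.8 days, the level fell by a factor of 226/42.2 ≈ 5.3555.
n = log₂(5.3555) ≈ 2.421 half-lives, so t½ = 219.8/2.421 ≈ 90.789 days.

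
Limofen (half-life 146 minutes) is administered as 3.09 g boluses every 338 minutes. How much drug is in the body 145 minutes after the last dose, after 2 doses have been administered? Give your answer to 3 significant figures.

1.86 g

The 2 doses were given 483, 145 minutes ago.
Total = 3.09·(1/2)^(483/146) + 3.09·(1/2)^(145/146)
      = 0.31195 + 1.5524 ≈ 1.8643 g.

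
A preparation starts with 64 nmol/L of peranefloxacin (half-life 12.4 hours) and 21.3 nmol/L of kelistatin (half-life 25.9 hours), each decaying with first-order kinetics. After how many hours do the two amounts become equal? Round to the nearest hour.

38 hours

Set 64·(1/2)^(t/12.4) = 21.3·(1/2)^(t/25.9).
Taking log₂: log₂(64/21.3) = t·(1/12.4 − 1/25.9).
log₂(3.0047) = 1.5872; 1/12.4 − 1/25.9 = 0.042035.
t = 1.5872 / 0.042035 ≈ 37.759 hours.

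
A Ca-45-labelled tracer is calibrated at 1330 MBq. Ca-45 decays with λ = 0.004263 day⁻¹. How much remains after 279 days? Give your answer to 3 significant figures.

t½ = ln 2 / λ = 0.69315 / 0.004263 ≈ 162.6 days.
Number of half-lives: n = 279/162.6 ≈ 1.7159.
Remaining = 1330 × (1/2)^1.7159 = 1330 × 0.30441 ≈ 404.87 MBq.

405 MBq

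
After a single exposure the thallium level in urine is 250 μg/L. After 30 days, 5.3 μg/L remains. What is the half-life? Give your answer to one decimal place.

A/A₀ = 5.3/250 ≈ 0.0212.
n = log₂(47.17) ≈ 5.5598 half-lives elapsed in 30 days.
t½ = 30/5.5598 ≈ 5.3959 days.

5.4 days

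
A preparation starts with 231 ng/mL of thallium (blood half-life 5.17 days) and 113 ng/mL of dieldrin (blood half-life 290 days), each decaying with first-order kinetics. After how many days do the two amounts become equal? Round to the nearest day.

Set 231·(1/2)^(t/5.17) = 113·(1/2)^(t/290).
Taking log₂: log₂(231/113) = t·(1/5.17 − 1/290).
log₂(2.0442) = 1.0316; 1/5.17 − 1/290 = 0.18998.
t = 1.0316 / 0.18998 ≈ 5.43 days.

5 days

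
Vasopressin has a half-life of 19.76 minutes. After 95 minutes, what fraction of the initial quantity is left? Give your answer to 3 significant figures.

0.0357

n = 95/19.76 ≈ 4.8077 half-lives.
Fraction remaining = (1/2)^4.8077 ≈ 0.035706.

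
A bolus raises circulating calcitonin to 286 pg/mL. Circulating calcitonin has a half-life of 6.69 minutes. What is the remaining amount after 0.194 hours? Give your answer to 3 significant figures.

Convert the elapsed time: 0.194 hours = 11.64 minutes.
Number of half-lives: n = 11.64/6.69 ≈ 1.7399.
Remaining = 286 × (1/2)^1.7399 = 286 × 0.29939 ≈ 85.625 pg/mL.

85.6 pg/mL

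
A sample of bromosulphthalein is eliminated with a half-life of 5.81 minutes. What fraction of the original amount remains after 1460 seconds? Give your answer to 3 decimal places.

0.055

1460 seconds = 24.3333 minutes.
n = 24.3333/5.81 ≈ 4.1882 half-lives.
Fraction remaining = (1/2)^4.1882 ≈ 0.054857.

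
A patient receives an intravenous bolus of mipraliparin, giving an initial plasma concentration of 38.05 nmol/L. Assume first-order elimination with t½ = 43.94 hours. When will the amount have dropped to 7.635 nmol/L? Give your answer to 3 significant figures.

102 hours

Fraction remaining = 7.635/38.05 ≈ 0.20066.
n = log₂(38.05/7.635) = ln(4.9836)/ln 2 ≈ 2.3172 half-lives.
t = n × t½ = 2.3172 × 43.94 ≈ 101.82 hours.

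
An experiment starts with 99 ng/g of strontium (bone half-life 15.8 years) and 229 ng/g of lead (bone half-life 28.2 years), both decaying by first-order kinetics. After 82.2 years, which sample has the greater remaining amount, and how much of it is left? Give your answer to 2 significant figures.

lead, 30 ng/g

strontium: 99 × (1/2)^5.2025 ≈ 2.6885 ng/g.
lead: 229 × (1/2)^2.9149 ≈ 30.364 ng/g.
Lead has more remaining, at ≈ 30.364 ng/g.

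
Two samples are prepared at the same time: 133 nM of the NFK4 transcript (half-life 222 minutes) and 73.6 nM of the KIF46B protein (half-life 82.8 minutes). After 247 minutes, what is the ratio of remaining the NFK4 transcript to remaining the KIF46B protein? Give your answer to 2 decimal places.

6.61

NFK4 transcript: 133 × (1/2)^(247/222) = 133 × (1/2)^1.1126 ≈ 61.507 nM.
KIF46B protein: 73.6 × (1/2)^(247/82.8) = 73.6 × (1/2)^2.9831 ≈ 9.3085 nM.
Ratio ≈ 61.507 / 9.3085 ≈ 6.6076.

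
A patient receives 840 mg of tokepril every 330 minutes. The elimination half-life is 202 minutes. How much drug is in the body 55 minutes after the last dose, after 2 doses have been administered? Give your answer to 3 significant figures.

The 2 doses were given 385, 55 minutes ago.
Total = 840·(1/2)^(385/202) + 840·(1/2)^(55/202)
      = 224.15 + 695.53 ≈ 919.68 mg.

920 mg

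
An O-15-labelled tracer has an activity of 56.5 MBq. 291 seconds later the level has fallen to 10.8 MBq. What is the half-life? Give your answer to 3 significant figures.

A/A₀ = 10.8/56.5 ≈ 0.19115.
n = log₂(5.2315) ≈ 2.3872 half-lives elapsed in 291 seconds.
t½ = 291/2.3872 ≈ 121.9 seconds.

122 seconds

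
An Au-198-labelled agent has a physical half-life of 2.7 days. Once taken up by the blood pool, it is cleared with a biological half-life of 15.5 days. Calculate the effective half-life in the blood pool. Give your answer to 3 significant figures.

1/t_eff = 1/t_phys + 1/t_biol = 1/2.7 + 1/15.5 = 0.43489 per day.
t_eff = 2.7 × 15.5 / (2.7 + 15.5) ≈ 2.2995 days.

2.30 days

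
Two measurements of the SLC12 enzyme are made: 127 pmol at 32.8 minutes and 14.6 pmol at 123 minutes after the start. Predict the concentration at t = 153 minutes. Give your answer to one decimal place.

7.1 pmol

Over Δt = 123 − 32.8 = 90.2 minutes, the level fell by a factor of 127/14.6 ≈ 8.6986.
n = log₂(8.6986) ≈ 3.1208 half-lives, so t½ = 90.2/3.1208 ≈ 28.903 minutes.
From t = 123 to t = 153: 14.6 × (1/2)^((153−123)/28.903) ≈ 7.1104 pmol.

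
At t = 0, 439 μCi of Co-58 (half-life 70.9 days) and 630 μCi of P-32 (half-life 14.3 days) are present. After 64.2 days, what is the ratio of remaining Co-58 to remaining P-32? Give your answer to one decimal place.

8.4

Co-58: 439 × (1/2)^(64.2/70.9) = 439 × (1/2)^0.9055 ≈ 234.36 μCi.
P-32: 630 × (1/2)^(64.2/14.3) = 630 × (1/2)^4.4895 ≈ 28.046 μCi.
Ratio ≈ 234.36 / 28.046 ≈ 8.3564.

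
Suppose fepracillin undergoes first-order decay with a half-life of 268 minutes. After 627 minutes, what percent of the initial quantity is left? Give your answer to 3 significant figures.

n = 627/268 ≈ 2.3396 half-lives.
Fraction remaining = (1/2)^2.3396 ≈ 0.19757, i.e. 19.757%.

19.8%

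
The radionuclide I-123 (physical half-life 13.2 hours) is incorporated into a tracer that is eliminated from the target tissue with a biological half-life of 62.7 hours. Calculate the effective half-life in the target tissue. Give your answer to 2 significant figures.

1/t_eff = 1/t_phys + 1/t_biol = 1/13.2 + 1/62.7 = 0.091707 per hour.
t_eff = 13.2 × 62.7 / (13.2 + 62.7) ≈ 10.904 hours.

11 hours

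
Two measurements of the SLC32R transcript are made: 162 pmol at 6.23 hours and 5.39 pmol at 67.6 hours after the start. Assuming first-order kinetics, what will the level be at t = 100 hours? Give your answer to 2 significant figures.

0.89 pmol

Over Δt = 67.6 − 6.23 = 61.37 hours, the level fell by a factor of 162/5.39 ≈ 30.056.
n = log₂(30.056) ≈ 4.9096 half-lives, so t½ = 61.37/4.9096 ≈ 12.5 hours.
From t = 67.6 to t = 100: 5.39 × (1/2)^((100−67.6)/12.5) ≈ 0.89397 pmol.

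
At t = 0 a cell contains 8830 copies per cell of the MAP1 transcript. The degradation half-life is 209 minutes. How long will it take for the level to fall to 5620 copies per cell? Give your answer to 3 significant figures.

Fraction remaining = 5620/8830 ≈ 0.63647.
n = log₂(8830/5620) = ln(1.5712)/ln 2 ≈ 0.65184 half-lives.
t = n × t½ = 0.65184 × 209 ≈ 136.24 minutes.

136 minutes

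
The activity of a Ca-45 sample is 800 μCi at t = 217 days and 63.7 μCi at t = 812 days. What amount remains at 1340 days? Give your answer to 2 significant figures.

Over Δt = 812 − 217 = 595 days, the level fell by a factor of 800/63.7 ≈ 12.559.
n = log₂(12.559) ≈ 3.6506 half-lives, so t½ = 595/3.6506 ≈ 162.99 days.
From t = 812 to t = 1340: 63.7 × (1/2)^((1340−812)/162.99) ≈ 6.7443 μCi.

6.7 μCi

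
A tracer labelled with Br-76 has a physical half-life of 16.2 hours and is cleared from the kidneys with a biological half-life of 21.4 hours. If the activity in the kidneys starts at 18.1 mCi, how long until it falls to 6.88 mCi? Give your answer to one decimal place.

1/t_eff = 1/t_phys + 1/t_biol = 1/16.2 + 1/21.4 = 0.10846 per hour.
t_eff = 16.2 × 21.4 / (16.2 + 21.4) ≈ 9.2202 hours.
n = log₂(18.1/6.88) ≈ 1.3955; t = 1.3955 × 9.2202 ≈ 12.867 hours.

12.9 hours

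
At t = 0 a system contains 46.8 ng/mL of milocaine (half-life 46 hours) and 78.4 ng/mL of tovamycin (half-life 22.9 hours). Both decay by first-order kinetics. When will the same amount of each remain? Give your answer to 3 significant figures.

33.9 hours

Set 46.8·(1/2)^(t/46) = 78.4·(1/2)^(t/22.9).
Taking log₂: log₂(46.8/78.4) = t·(1/46 − 1/22.9).
log₂(0.59694) = -0.74435; 1/46 − 1/22.9 = -0.021929.
t = -0.74435 / -0.021929 ≈ 33.943 hours.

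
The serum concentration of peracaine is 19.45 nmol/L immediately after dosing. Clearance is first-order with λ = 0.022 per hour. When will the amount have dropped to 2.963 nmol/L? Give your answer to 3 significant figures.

t½ = ln 2 / λ = 0.69315 / 0.022 ≈ 31.507 hours.
Fraction remaining = 2.963/19.45 ≈ 0.15234.
n = log₂(19.45/2.963) = ln(6.5643)/ln 2 ≈ 2.7146 half-lives.
t = n × t½ = 2.7146 × 31.507 ≈ 85.529 hours.

85.5 hours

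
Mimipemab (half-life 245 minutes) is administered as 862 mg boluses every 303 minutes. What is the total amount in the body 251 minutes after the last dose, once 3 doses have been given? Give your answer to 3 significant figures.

The 3 doses were given 857, 554, 251 minutes ago.
Total = 862·(1/2)^(857/245) + 862·(1/2)^(554/245) + 862·(1/2)^(251/245)
      = 76.299 + 179.81 + 423.75 ≈ 679.85 mg.

680 mg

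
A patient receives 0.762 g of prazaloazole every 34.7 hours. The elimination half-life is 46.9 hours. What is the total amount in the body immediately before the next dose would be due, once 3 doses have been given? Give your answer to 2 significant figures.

0.89 g

The 3 doses were given 104.1, 69.4, 34.7 hours ago.
Total = 0.762·(1/2)^(104.1/46.9) + 0.762·(1/2)^(69.4/46.9) + 0.762·(1/2)^(34.7/46.9)
      = 0.1636 + 0.27322 + 0.45628 ≈ 0.8931 g.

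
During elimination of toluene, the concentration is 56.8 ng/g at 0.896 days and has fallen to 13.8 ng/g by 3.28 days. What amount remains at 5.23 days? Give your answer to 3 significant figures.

Over Δt = 3.28 − 0.896 = 2.384 days, the level fell by a factor of 56.8/13.8 ≈ 4.1159.
n = log₂(4.1159) ≈ 2.0412 half-lives, so t½ = 2.384/2.0412 ≈ 1.1679 days.
From t = 3.28 to t = 5.23: 13.8 × (1/2)^((5.23−3.28)/1.1679) ≈ 4.3378 ng/g.

4.34 ng/g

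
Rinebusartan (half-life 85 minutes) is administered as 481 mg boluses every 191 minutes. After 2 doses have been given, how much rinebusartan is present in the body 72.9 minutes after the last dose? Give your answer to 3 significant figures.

The 2 doses were given 263.9, 72.9 minutes ago.
Total = 481·(1/2)^(263.9/85) + 481·(1/2)^(72.9/85)
      = 55.916 + 265.44 ≈ 321.36 mg.

321 mg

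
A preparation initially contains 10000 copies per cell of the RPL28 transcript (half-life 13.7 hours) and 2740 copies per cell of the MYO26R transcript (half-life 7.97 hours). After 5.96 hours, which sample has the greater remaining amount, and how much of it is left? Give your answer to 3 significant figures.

RPL28 transcript: 10000 × (1/2)^0.43504 ≈ 7396.8 copies per cell.
MYO26R transcript: 2740 × (1/2)^0.7478 ≈ 1631.7 copies per cell.
RPL28 transcript has more remaining, at ≈ 7396.8 copies per cell.

RPL28 transcript, 7400 copies per cell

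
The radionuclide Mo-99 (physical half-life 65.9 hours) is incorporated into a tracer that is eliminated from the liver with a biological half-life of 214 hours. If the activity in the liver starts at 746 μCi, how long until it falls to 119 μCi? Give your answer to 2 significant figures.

1/t_eff = 1/t_phys + 1/t_biol = 1/65.9 + 1/214 = 0.019847 per hour.
t_eff = 65.9 × 214 / (65.9 + 214) ≈ 50.384 hours.
n = log₂(746/119) ≈ 2.6482; t = 2.6482 × 50.384 ≈ 133.43 hours.

130 hours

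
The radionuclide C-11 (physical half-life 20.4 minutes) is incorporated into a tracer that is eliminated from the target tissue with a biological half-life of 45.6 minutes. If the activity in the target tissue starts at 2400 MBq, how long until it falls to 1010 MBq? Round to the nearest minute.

1/t_eff = 1/t_phys + 1/t_biol = 1/20.4 + 1/45.6 = 0.070949 per minute.
t_eff = 20.4 × 45.6 / (20.4 + 45.6) ≈ 14.095 minutes.
n = log₂(2400/1010) ≈ 1.2487; t = 1.2487 × 14.095 ≈ 17.6 minutes.

18 minutes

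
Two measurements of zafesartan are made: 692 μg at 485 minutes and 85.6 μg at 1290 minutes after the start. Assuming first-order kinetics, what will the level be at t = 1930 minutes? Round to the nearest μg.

16 μg

Over Δt = 1290 − 485 = 805 minutes, the level fell by a factor of 692/85.6 ≈ 8.0841.
n = log₂(8.0841) ≈ 3.0151 half-lives, so t½ = 805/3.0151 ≈ 266.99 minutes.
From t = 1290 to t = 1930: 85.6 × (1/2)^((1930−1290)/266.99) ≈ 16.251 μg.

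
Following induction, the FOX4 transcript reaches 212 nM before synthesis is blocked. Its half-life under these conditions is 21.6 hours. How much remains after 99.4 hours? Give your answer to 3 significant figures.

8.73 nM

Number of half-lives: n = 99.4/21.6 ≈ 4.6019.
Remaining = 212 × (1/2)^4.6019 = 212 × 0.041182 ≈ 8.7305 nM.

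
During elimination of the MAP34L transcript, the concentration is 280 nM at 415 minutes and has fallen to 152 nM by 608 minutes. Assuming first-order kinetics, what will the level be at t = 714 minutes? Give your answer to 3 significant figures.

109 nM

Over Δt = 608 − 415 = 193 minutes, the level fell by a factor of 280/152 ≈ 1.8421.
n = log₂(1.8421) ≈ 0.88136 half-lives, so t½ = 193/0.88136 ≈ 218.98 minutes.
From t = 608 to t = 714: 152 × (1/2)^((714−608)/218.98) ≈ 108.67 nM.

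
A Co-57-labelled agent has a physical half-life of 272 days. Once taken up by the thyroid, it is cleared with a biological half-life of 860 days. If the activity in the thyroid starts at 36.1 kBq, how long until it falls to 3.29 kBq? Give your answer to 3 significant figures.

714 days

1/t_eff = 1/t_phys + 1/t_biol = 1/272 + 1/860 = 0.0048393 per day.
t_eff = 272 × 860 / (272 + 860) ≈ 206.64 days.
n = log₂(36.1/3.29) ≈ 3.4558; t = 3.4558 × 206.64 ≈ 714.13 days.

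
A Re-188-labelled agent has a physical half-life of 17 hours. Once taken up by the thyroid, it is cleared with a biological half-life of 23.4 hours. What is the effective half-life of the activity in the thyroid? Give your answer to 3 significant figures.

1/t_eff = 1/t_phys + 1/t_biol = 1/17 + 1/23.4 = 0.10156 per hour.
t_eff = 17 × 23.4 / (17 + 23.4) ≈ 9.8465 hours.

9.85 hours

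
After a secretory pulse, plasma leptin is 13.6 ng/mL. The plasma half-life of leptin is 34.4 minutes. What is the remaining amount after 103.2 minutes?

1.7 ng/mL

Elapsed time is 3 half-lives (103.2/34.4).
Each half-life halves the amount: 13.6 × (1/2)^3 = 13.6/8 = 1.7 ng/mL.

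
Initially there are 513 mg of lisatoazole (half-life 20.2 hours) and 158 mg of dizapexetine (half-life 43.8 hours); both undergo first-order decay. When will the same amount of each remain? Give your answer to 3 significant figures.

63.7 hours

Set 513·(1/2)^(t/20.2) = 158·(1/2)^(t/43.8).
Taking log₂: log₂(513/158) = t·(1/20.2 − 1/43.8).
log₂(3.2468) = 1.699; 1/20.2 − 1/43.8 = 0.026674.
t = 1.699 / 0.026674 ≈ 63.697 hours.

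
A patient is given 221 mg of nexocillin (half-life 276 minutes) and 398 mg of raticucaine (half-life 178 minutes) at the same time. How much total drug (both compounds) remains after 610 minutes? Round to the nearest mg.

nexocillin: 221 × (1/2)^(610/276) = 221 × (1/2)^2.2101 ≈ 47.761 mg.
raticucaine: 398 × (1/2)^(610/178) = 398 × (1/2)^3.427 ≈ 37.005 mg.
Total = 47.761 + 37.005 ≈ 84.766 mg.

85 mg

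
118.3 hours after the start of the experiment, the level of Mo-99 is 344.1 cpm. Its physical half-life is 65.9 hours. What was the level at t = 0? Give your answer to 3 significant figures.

1190 cpm

Number of half-lives elapsed: n = 118.3/65.9 ≈ 1.7951.
A₀ = A × 2^n = 344.1 × 2^1.7951 = 344.1 × 3.4705 ≈ 1194.2 cpm.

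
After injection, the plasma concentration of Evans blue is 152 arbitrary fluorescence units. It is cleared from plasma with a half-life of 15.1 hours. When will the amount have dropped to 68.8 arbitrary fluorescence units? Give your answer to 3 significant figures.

17.3 hours

Fraction remaining = 68.8/152 ≈ 0.45263.
n = log₂(152/68.8) = ln(2.2093)/ln 2 ≈ 1.1436 half-lives.
t = n × t½ = 1.1436 × 15.1 ≈ 17.268 hours.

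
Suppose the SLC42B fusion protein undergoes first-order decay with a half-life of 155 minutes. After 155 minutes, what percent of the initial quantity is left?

50%

n = 155/155 ≈ 1 half-life.
Fraction remaining = (1/2)^1 ≈ 0.5, i.e. 50%.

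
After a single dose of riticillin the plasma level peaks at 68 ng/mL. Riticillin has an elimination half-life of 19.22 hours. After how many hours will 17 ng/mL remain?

38.44 hours

17/68 = 1/4, so 2 half-lives have elapsed.
t = 2 × 19.22 = 38.44 hours.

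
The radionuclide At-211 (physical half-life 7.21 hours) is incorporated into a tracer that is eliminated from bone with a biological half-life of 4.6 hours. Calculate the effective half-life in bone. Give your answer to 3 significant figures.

2.81 hours

1/t_eff = 1/t_phys + 1/t_biol = 1/7.21 + 1/4.6 = 0.35609 per hour.
t_eff = 7.21 × 4.6 / (7.21 + 4.6) ≈ 2.8083 hours.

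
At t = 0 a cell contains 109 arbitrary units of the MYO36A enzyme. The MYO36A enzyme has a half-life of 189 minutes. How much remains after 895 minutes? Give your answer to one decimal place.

4.1 arbitrary units

Number of half-lives: n = 895/189 ≈ 4.7354.
Remaining = 109 × (1/2)^4.7354 = 109 × 0.037539 ≈ 4.0918 arbitrary units.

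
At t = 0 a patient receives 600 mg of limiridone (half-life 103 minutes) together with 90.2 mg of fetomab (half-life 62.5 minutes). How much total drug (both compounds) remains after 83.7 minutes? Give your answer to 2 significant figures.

limiridone: 600 × (1/2)^(83.7/103) = 600 × (1/2)^0.81262 ≈ 341.61 mg.
fetomab: 90.2 × (1/2)^(83.7/62.5) = 90.2 × (1/2)^1.3392 ≈ 35.651 mg.
Total = 341.61 + 35.651 ≈ 377.26 mg.

380 mg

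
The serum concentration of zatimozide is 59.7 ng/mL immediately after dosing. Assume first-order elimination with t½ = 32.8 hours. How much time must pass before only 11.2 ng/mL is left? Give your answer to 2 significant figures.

79 hours

Fraction remaining = 11.2/59.7 ≈ 0.1876.
n = log₂(59.7/11.2) = ln(5.3304)/ln 2 ≈ 2.4142 half-lives.
t = n × t½ = 2.4142 × 32.8 ≈ 79.187 hours.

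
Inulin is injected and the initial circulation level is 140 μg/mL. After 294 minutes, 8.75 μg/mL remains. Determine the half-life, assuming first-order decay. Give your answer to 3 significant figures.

A/A₀ = 8.75/140 ≈ 0.0625.
n = log₂(16) ≈ 4 half-lives elapsed in 294 minutes.
t½ = 294/4 ≈ 73.5 minutes.

73.5 minutes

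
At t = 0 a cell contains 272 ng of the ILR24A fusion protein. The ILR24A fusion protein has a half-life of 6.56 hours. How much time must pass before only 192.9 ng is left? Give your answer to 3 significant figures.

Fraction remaining = 192.9/272 ≈ 0.70919.
n = log₂(272/192.9) = ln(1.4101)/ln 2 ≈ 0.49575 half-lives.
t = n × t½ = 0.49575 × 6.56 ≈ 3.2521 hours.

3.25 hours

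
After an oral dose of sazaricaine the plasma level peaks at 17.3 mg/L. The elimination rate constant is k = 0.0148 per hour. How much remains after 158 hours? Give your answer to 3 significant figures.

1.67 mg/L

t½ = ln 2 / k = 0.69315 / 0.0148 ≈ 46.834 hours.
Number of half-lives: n = 158/46.834 ≈ 3.3736.
Remaining = 17.3 × (1/2)^3.3736 = 17.3 × 0.096482 ≈ 1.6691 mg/L.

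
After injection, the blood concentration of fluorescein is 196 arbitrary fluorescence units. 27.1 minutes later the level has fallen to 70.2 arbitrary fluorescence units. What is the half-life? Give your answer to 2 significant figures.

18 minutes

A/A₀ = 70.2/196 ≈ 0.35816.
n = log₂(2.792) ≈ 1.4813 half-lives elapsed in 27.1 minutes.
t½ = 27.1/1.4813 ≈ 18.295 minutes.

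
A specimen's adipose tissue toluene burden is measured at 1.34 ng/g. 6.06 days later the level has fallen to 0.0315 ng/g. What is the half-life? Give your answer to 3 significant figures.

1.12 days

A/A₀ = 0.0315/1.34 ≈ 0.023507.
n = log₂(42.54) ≈ 5.4107 half-lives elapsed in 6.06 days.
t½ = 6.06/5.4107 ≈ 1.12 days.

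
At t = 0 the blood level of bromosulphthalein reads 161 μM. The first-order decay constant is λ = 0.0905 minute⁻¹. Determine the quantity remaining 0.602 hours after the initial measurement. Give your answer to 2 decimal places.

6.13 μM

t½ = ln 2 / λ = 0.69315 / 0.0905 ≈ 7.6591 minutes.
Convert the elapsed time: 0.602 hours = 36.12 minutes.
Number of half-lives: n = 36.12/7.6591 ≈ 4.716.
Remaining = 161 × (1/2)^4.716 = 161 × 0.03805 ≈ 6.126 μM.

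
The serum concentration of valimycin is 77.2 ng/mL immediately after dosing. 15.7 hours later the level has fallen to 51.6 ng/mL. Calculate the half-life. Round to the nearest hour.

27 hours

A/A₀ = 51.6/77.2 ≈ 0.66839.
n = log₂(1.4961) ≈ 0.58123 half-lives elapsed in 15.7 hours.
t½ = 15.7/0.58123 ≈ 27.012 hours.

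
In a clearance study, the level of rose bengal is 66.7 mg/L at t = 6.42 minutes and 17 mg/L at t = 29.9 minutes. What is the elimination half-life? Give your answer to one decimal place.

11.9 minutes

Over Δt = 29.9 − 6.42 = 23.48 minutes, the level fell by a factor of 66.7/17 ≈ 3.9235.
n = log₂(3.9235) ≈ 1.9722 half-lives, so t½ = 23.48/1.9722 ≈ 11.906 minutes.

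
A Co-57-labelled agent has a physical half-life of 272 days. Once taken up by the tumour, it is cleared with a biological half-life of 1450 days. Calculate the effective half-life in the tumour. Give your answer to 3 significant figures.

1/t_eff = 1/t_phys + 1/t_biol = 1/272 + 1/1450 = 0.0043661 per day.
t_eff = 272 × 1450 / (272 + 1450) ≈ 229.04 days.

229 days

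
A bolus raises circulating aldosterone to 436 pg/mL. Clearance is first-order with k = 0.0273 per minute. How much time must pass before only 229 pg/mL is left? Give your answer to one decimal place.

23.6 minutes

t½ = ln 2 / k = 0.69315 / 0.0273 ≈ 25.39 minutes.
Fraction remaining = 229/436 ≈ 0.52523.
n = log₂(436/229) = ln(1.9039)/ln 2 ≈ 0.92898 half-lives.
t = n × t½ = 0.92898 × 25.39 ≈ 23.587 minutes.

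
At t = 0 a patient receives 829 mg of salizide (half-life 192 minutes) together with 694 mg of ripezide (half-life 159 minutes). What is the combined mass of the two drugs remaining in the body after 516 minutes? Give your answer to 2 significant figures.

200 mg

salizide: 829 × (1/2)^(516/192) = 829 × (1/2)^2.6875 ≈ 128.69 mg.
ripezide: 694 × (1/2)^(516/159) = 694 × (1/2)^3.2453 ≈ 73.187 mg.
Total = 128.69 + 73.187 ≈ 201.87 mg.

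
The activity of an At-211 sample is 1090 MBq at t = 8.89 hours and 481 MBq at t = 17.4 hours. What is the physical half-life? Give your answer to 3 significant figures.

7.21 hours

Over Δt = 17.4 − 8.89 = 8.51 hours, the level fell by a factor of 1090/481 ≈ 2.2661.
n = log₂(2.2661) ≈ 1.1802 half-lives, so t½ = 8.51/1.1802 ≈ 7.2105 hours.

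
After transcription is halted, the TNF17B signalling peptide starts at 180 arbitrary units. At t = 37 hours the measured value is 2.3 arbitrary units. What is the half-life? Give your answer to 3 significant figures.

5.88 hours

A/A₀ = 2.3/180 ≈ 0.012778.
n = log₂(78.261) ≈ 6.2902 half-lives elapsed in 37 hours.
t½ = 37/6.2902 ≈ 5.8821 hours.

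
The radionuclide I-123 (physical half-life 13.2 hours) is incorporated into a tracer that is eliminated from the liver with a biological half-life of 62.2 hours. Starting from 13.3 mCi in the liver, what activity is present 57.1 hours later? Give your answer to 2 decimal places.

1/t_eff = 1/t_phys + 1/t_biol = 1/13.2 + 1/62.2 = 0.091835 per hour.
t_eff = 13.2 × 62.2 / (13.2 + 62.2) ≈ 10.889 hours.
Remaining = 13.3 × (1/2)^(57.1/10.889) = 13.3 × (1/2)^5.2438 ≈ 0.35101 mCi.

0.35 mCi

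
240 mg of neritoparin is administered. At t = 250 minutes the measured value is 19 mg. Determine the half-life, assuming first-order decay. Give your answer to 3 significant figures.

A/A₀ = 19/240 ≈ 0.079167.
n = log₂(12.632) ≈ 3.659 half-lives elapsed in 250 minutes.
t½ = 250/3.659 ≈ 68.325 minutes.

68.3 minutes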